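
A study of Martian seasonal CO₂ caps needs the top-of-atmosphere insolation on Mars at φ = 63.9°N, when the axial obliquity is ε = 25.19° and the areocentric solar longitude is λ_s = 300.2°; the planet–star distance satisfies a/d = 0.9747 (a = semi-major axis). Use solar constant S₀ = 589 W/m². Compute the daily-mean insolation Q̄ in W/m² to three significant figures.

sin δ = sin 25.19° × sin 300.2° = -0.36785, so δ = -21.583°.
cos H₀ = −tan(+63.9°) tan(-21.583°) = 0.8075, H₀ = 0.6309 rad.
Bracket: H₀ sin φ sin δ + cos φ cos δ sin H₀ = 0.6309×0.89803×-0.36785 + 0.43994×0.92988×0.58986 = -0.208412 + 0.241307 = 0.032895.
Inverse-square distance factor (a/d)² = 0.9747² = 0.950040.
Q̄ = (S₀/π) × 0.950040 × [bracket] = (589/π) × 0.950040 × 0.032895 = 5.859 W/m².

Q̄ ≈ 5.86 W/m²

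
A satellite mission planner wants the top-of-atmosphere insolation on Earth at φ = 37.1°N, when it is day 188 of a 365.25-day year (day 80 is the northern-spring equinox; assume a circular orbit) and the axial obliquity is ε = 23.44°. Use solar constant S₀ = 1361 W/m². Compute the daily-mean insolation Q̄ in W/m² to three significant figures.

Solar longitude: λ_s = 360° × (188 − 80)/365.25 = 106.448°.
sin δ = sin 23.44° × sin 106.448° = 0.38151, so δ = +22.427°.
cos H₀ = −tan(+37.1°) tan(+22.427°) = -0.3121, H₀ = 1.8882 rad.
Bracket: H₀ sin φ sin δ + cos φ cos δ sin H₀ = 1.8882×0.60321×0.38151 + 0.79758×0.92436×0.95004 = 0.434533 + 0.700418 = 1.134951.
Q̄ = (S₀/π) × [bracket] = (1361/π) × 1.134951 = 491.7 W/m².

Q̄ ≈ 492 W/m²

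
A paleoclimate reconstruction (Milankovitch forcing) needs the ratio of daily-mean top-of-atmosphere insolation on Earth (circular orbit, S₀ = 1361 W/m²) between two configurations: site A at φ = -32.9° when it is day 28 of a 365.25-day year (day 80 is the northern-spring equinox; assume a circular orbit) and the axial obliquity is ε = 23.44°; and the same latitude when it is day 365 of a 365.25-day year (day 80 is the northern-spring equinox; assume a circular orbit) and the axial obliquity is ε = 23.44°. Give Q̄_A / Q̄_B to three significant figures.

— Configuration A (φ=-32.9°):
Solar longitude: λ_s = 360° × (28 − 80)/365.25 = -51.253°, i.e. -51.253° + 360° = 308.747°.
sin δ = sin 23.44° × sin 308.747° = -0.31024, so δ = -18.074°.
cos H₀ = −tan(-32.9°) tan(-18.074°) = -0.2111, H₀ = 1.7835 rad.
Bracket: H₀ sin φ sin δ + cos φ cos δ sin H₀ = 1.7835×-0.54317×-0.31024 + 0.83962×0.95066×0.97746 = 0.300543 + 0.780202 = 1.080745.
Q̄ = (S₀/π) × [bracket] = (1361/π) × 1.080745 = 468.20 W/m².
— Configuration B (φ=-32.9°):
Solar longitude: λ_s = 360° × (365 − 80)/365.25 = 280.903°.
sin δ = sin 23.44° × sin 280.903° = -0.39061, so δ = -22.992°.
cos H₀ = −tan(-32.9°) tan(-22.992°) = -0.2745, H₀ = 1.8489 rad.
Bracket: H₀ sin φ sin δ + cos φ cos δ sin H₀ = 1.8489×-0.54317×-0.39061 + 0.83962×0.92056×0.96159 = 0.392277 + 0.743233 = 1.135510.
Q̄ = (S₀/π) × [bracket] = (1361/π) × 1.135510 = 491.93 W/m².
Ratio Q̄_A / Q̄_B = 468.20 / 491.93 = 0.9518.

Q̄_A / Q̄_B ≈ 0.952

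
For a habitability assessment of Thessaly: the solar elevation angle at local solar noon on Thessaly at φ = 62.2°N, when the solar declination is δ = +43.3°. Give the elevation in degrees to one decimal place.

71.1°

At local noon the hour angle is zero, so the zenith angle equals |φ − δ| = |+62.2° − (+43.300°)| = 18.900°.
Elevation = 90° − 18.900° = 71.1°.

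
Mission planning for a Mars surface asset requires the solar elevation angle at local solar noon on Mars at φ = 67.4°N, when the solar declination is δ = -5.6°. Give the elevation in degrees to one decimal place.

At local noon the hour angle is zero, so the zenith angle equals |φ − δ| = |+67.4° − (-5.600°)| = 73.000°.
Elevation = 90° − 73.000° = 17.0°.

17.0°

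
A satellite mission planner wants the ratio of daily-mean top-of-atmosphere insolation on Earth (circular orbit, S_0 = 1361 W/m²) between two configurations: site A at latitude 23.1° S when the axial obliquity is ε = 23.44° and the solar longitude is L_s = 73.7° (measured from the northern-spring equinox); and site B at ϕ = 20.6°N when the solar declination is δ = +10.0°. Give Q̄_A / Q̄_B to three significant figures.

Q̄_A / Q̄_B ≈ 0.616

— Configuration A (ϕ=-23.1°):
Solar declination: sin δ = sin ε · sin L_s = sin 23.44° × sin 73.7° = 0.38180, so δ = +22.445°.
cos h₀ = −tan(-23.1°) tan(+22.445°) = 0.1762, h₀ = 1.3937 rad.
Bracket: h₀ sin ϕ sin δ + cos ϕ cos δ sin h₀ = 1.3937×-0.39234×0.38180 + 0.91982×0.92425×0.98435 = -0.208770 + 0.836839 = 0.628069.
Q̄ = (S_0/π) × [bracket] = (1361/π) × 0.628069 = 272.09 W/m².
— Configuration B (ϕ=+20.6°):
cos h₀ = −tan(+20.6°) tan(+10.000°) = -0.0663, h₀ = 1.6371 rad.
Bracket: h₀ sin ϕ sin δ + cos ϕ cos δ sin h₀ = 1.6371×0.35184×0.17365 + 0.93606×0.98481×0.99780 = 0.100022 + 0.919813 = 1.019835.
Q̄ = (S_0/π) × [bracket] = (1361/π) × 1.019835 = 441.81 W/m².
Ratio Q̄_A / Q̄_B = 272.09 / 441.81 = 0.6159.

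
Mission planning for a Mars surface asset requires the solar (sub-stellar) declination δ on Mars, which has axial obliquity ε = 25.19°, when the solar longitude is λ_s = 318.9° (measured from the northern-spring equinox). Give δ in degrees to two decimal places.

δ = -16.25°

sin δ = sin ε · sin λ_s = sin 25.19° × sin 318.9° = -0.279793.
δ = arcsin(-0.279793) = -16.25°.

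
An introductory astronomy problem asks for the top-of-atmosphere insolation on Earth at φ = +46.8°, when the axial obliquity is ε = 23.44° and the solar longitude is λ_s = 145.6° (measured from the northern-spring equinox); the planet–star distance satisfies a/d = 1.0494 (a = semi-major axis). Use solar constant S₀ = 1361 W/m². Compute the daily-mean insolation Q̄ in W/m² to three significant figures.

Solar declination: sin δ = sin ε · sin λ_s = sin 23.44° × sin 145.6° = 0.22474, so δ = +12.987°.
cos H₀ = −tan(+46.8°) tan(+12.987°) = -0.2456, H₀ = 1.8189 rad.
Bracket: H₀ sin φ sin δ + cos φ cos δ sin H₀ = 1.8189×0.72897×0.22474 + 0.68455×0.97442×0.96937 = 0.297988 + 0.646608 = 0.944596.
Inverse-square distance factor (a/d)² = 1.0494² = 1.101240.
Q̄ = (S₀/π) × 1.101240 × [bracket] = (1361/π) × 1.101240 × 0.944596 = 450.6 W/m².

Q̄ ≈ 451 W/m²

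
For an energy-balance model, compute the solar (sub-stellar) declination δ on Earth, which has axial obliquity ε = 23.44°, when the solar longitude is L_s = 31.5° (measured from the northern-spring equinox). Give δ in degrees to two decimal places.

δ = +12.00°

sin δ = sin ε · sin L_s = sin 23.44° × sin 31.5° = 0.207844.
δ = arcsin(0.207844) = +12.00°.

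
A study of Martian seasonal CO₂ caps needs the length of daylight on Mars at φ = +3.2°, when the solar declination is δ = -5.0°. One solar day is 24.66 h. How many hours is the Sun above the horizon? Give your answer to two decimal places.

12.29 h

cos H₀ = −tan φ · tan δ = −tan(+3.2°) × tan(-5.000°) = 0.0049, so H₀ = 1.5659 rad = 89.72°.
Daylight = 2H₀/(2π) × 24.66 h = (1.5659/π) × 24.66 = 12.29 h.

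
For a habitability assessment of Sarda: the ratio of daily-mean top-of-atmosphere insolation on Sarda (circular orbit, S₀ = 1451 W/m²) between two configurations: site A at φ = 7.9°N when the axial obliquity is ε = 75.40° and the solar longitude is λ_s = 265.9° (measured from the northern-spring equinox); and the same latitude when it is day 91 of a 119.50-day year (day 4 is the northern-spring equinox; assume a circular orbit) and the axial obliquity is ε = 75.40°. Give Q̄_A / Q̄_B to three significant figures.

— Configuration A (φ=+7.9°):
Solar declination: sin δ = sin ε · sin λ_s = sin 75.40° × sin 265.9° = -0.96523, so δ = -74.847°.
cos H₀ = −tan(+7.9°) tan(-74.847°) = 0.5124, H₀ = 1.0328 rad.
Bracket: H₀ sin φ sin δ + cos φ cos δ sin H₀ = 1.0328×0.13744×-0.96523 + 0.99051×0.26139×0.85875 = -0.137012 + 0.222338 = 0.085326.
Q̄ = (S₀/π) × [bracket] = (1451/π) × 0.085326 = 39.409 W/m².
— Configuration B (φ=+7.9°):
Solar longitude: λ_s = 360° × (91 − 4)/119.50 = 262.092°.
sin δ = sin 75.40° × sin 262.092° = -0.95851, so δ = -73.437°.
cos H₀ = −tan(+7.9°) tan(-73.437°) = 0.4666, H₀ = 1.0854 rad.
Bracket: H₀ sin φ sin δ + cos φ cos δ sin H₀ = 1.0854×0.13744×-0.95851 + 0.99051×0.28507×0.88449 = -0.142988 + 0.249749 = 0.106761.
Q̄ = (S₀/π) × [bracket] = (1451/π) × 0.106761 = 49.309 W/m².
Ratio Q̄_A / Q̄_B = 39.409 / 49.309 = 0.7992.

Q̄_A / Q̄_B ≈ 0.799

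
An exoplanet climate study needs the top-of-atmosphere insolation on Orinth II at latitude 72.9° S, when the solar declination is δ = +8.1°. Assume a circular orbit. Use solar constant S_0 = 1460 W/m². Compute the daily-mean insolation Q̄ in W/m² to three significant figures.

Q̄ ≈ 51.7 W/m²

cos h₀ = −tan(-72.9°) tan(+8.100°) = 0.4626, h₀ = 1.0898 rad.
Bracket: h₀ sin ϕ sin δ + cos ϕ cos δ sin h₀ = 1.0898×-0.95579×0.14090 + 0.29404×0.99002×0.88656 = -0.146764 + 0.258082 = 0.111318.
Q̄ = (S_0/π) × [bracket] = (1460/π) × 0.111318 = 51.73 W/m².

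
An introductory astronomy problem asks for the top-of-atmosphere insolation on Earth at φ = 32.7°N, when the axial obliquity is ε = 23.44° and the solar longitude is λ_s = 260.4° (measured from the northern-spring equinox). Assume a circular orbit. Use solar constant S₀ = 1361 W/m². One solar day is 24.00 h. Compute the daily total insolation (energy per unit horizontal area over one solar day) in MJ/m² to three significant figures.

Solar declination: sin δ = sin ε · sin λ_s = sin 23.44° × sin 260.4° = -0.39222, so δ = -23.093°.
cos H₀ = −tan(+32.7°) tan(-23.093°) = 0.2737, H₀ = 1.2935 rad.
Bracket: H₀ sin φ sin δ + cos φ cos δ sin H₀ = 1.2935×0.54024×-0.39222 + 0.84151×0.91987×0.96181 = -0.274084 + 0.744518 = 0.470434.
Q̄ = (S₀/π) × [bracket] = (1361/π) × 0.470434 = 203.80 W/m².
Daily total = Q̄ × 24.00 h × 3600 s/h = 203.80 × 24.00 × 3600 / 10⁶ = 17.61 MJ/m².

17.6 MJ/m²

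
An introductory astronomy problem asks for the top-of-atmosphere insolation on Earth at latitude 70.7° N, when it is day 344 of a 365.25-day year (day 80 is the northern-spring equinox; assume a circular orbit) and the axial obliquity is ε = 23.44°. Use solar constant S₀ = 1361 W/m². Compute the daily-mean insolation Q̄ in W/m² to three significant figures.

Q̄ ≈ 0.00 W/m²

Solar longitude: λ_s = 360° × (344 − 80)/365.25 = 260.205°.
sin δ = sin 23.44° × sin 260.205° = -0.39199, so δ = -23.078°.
cos H₀ = −tan(+70.7°) tan(-23.078°) = 1.2167 ≥ 1 ⇒ polar night, H₀ = 0 and Q̄ = 0.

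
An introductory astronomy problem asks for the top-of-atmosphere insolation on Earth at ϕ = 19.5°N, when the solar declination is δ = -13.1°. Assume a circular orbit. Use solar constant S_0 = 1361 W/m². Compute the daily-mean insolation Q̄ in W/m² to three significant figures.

Q̄ ≈ 348 W/m²

cos h₀ = −tan(+19.5°) tan(-13.100°) = 0.0824, h₀ = 1.4883 rad.
Bracket: h₀ sin ϕ sin δ + cos ϕ cos δ sin h₀ = 1.4883×0.33381×-0.22665 + 0.94264×0.97398×0.99660 = -0.112602 + 0.914991 = 0.802389.
Q̄ = (S_0/π) × [bracket] = (1361/π) × 0.802389 = 347.6 W/m².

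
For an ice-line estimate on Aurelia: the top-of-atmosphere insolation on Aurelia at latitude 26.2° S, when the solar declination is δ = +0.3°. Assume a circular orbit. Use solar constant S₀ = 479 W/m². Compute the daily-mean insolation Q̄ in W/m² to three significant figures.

Q̄ ≈ 136 W/m²

cos H₀ = −tan(-26.2°) tan(+0.300°) = 0.0026, H₀ = 1.5682 rad.
Bracket: H₀ sin φ sin δ + cos φ cos δ sin H₀ = 1.5682×-0.44151×0.00524 + 0.89726×0.99999×1.00000 = -0.003628 + 0.897251 = 0.893623.
Q̄ = (S₀/π) × [bracket] = (479/π) × 0.893623 = 136.3 W/m².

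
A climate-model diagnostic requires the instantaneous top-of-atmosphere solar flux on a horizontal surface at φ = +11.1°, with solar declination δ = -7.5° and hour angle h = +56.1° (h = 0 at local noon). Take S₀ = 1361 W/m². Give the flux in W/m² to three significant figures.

704 W/m²

cos θ_z = sin φ sin δ + cos φ cos δ cos h = -0.025129 + 0.542629 = 0.517500.
Flux = S₀ · cos θ_z = 1361 × 0.517500 = 704.3 W/m².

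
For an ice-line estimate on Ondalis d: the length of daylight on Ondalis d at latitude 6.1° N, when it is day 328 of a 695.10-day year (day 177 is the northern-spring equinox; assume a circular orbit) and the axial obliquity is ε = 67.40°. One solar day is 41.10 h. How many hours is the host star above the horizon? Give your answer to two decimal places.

23.53 h

Solar longitude: λ_s = 360° × (328 − 177)/695.10 = 78.205°.
sin δ = sin 67.40° × sin 78.205° = 0.90372, so δ = +64.651°.
cos H₀ = −tan φ · tan δ = −tan(+6.1°) × tan(+64.651°) = -0.2256, so H₀ = 1.7983 rad = 103.04°.
Daylight = 2H₀/(2π) × 41.10 h = (1.7983/π) × 41.10 = 23.53 h.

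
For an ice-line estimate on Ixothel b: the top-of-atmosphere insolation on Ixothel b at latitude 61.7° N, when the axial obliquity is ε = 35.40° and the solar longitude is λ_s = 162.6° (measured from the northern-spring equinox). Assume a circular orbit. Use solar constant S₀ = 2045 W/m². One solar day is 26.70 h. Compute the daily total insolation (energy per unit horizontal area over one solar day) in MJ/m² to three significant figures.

Solar declination: sin δ = sin ε · sin λ_s = sin 35.40° × sin 162.6° = 0.17323, so δ = +9.976°.
cos H₀ = −tan(+61.7°) tan(+9.976°) = -0.3267, H₀ = 1.9036 rad.
Bracket: H₀ sin φ sin δ + cos φ cos δ sin H₀ = 1.9036×0.88048×0.17323 + 0.47409×0.98488×0.94514 = 0.290348 + 0.441306 = 0.731654.
Q̄ = (S₀/π) × [bracket] = (2045/π) × 0.731654 = 476.27 W/m².
Daily total = Q̄ × 26.70 h × 3600 s/h = 476.27 × 26.70 × 3600 / 10⁶ = 45.78 MJ/m².

45.8 MJ/m²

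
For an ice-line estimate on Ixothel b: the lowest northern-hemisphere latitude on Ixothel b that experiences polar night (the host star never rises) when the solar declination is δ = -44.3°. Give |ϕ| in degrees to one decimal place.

|ϕ| = 45.7°

Polar night requires cos h₀ = −tan ϕ tan δ ≥ 1, i.e. tan ϕ tan δ ≤ −1.
The boundary is |tan ϕ| · |tan δ| = 1, so |ϕ| = 90° − |δ| = 90° − 44.3° = 45.7° in the northern hemisphere.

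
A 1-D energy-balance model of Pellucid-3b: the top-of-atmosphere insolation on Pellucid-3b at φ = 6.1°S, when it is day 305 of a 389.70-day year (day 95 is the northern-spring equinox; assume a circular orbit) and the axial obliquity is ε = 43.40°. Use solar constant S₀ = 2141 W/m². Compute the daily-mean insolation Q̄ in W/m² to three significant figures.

Solar longitude: λ_s = 360° × (305 − 95)/389.70 = 193.995°.
sin δ = sin 43.40° × sin 193.995° = -0.16617, so δ = -9.565°.
cos H₀ = −tan(-6.1°) tan(-9.565°) = -0.0180, H₀ = 1.5888 rad.
Bracket: H₀ sin φ sin δ + cos φ cos δ sin H₀ = 1.5888×-0.10626×-0.16617 + 0.99434×0.98610×0.99984 = 0.028054 + 0.980362 = 1.008416.
Q̄ = (S₀/π) × [bracket] = (2141/π) × 1.008416 = 687.2 W/m².

Q̄ ≈ 687 W/m²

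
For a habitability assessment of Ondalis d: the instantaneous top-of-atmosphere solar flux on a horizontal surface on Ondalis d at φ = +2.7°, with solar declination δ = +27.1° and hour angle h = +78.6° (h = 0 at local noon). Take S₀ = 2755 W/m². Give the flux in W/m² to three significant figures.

cos θ_z = sin φ sin δ + cos φ cos δ cos h = 0.021459 + 0.175762 = 0.197221.
Flux = S₀ · cos θ_z = 2755 × 0.197221 = 543.3 W/m².

543 W/m²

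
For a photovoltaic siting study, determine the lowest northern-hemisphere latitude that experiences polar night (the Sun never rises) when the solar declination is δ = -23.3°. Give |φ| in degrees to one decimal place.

Polar night requires cos H₀ = −tan φ tan δ ≥ 1, i.e. tan φ tan δ ≤ −1.
The boundary is |tan φ| · |tan δ| = 1, so |φ| = 90° − |δ| = 90° − 23.3° = 66.7° in the northern hemisphere.

|φ| = 66.7°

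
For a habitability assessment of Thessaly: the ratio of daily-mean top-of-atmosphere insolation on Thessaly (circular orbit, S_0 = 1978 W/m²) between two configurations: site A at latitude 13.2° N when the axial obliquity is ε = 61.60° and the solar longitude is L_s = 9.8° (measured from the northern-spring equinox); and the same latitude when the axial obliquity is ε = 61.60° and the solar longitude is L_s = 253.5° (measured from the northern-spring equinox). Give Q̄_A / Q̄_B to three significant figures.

Q̄_A / Q̄_B ≈ 3.97

— Configuration A (ϕ=+13.2°):
Solar declination: sin δ = sin ε · sin L_s = sin 61.60° × sin 9.8° = 0.14972, so δ = +8.611°.
cos h₀ = −tan(+13.2°) tan(+8.611°) = -0.0355, h₀ = 1.6063 rad.
Bracket: h₀ sin ϕ sin δ + cos ϕ cos δ sin h₀ = 1.6063×0.22835×0.14972 + 0.97358×0.98873×0.99937 = 0.054917 + 0.962001 = 1.016918.
Q̄ = (S_0/π) × [bracket] = (1978/π) × 1.016918 = 640.27 W/m².
— Configuration B (ϕ=+13.2°):
Solar declination: sin δ = sin ε · sin L_s = sin 61.60° × sin 253.5° = -0.84342, so δ = -57.504°.
cos h₀ = −tan(+13.2°) tan(-57.504°) = 0.3682, h₀ = 1.1937 rad.
Bracket: h₀ sin ϕ sin δ + cos ϕ cos δ sin h₀ = 1.1937×0.22835×-0.84342 + 0.97358×0.53725×0.92974 = -0.229901 + 0.486306 = 0.256405.
Q̄ = (S_0/π) × [bracket] = (1978/π) × 0.256405 = 161.44 W/m².
Ratio Q̄_A / Q̄_B = 640.27 / 161.44 = 3.966.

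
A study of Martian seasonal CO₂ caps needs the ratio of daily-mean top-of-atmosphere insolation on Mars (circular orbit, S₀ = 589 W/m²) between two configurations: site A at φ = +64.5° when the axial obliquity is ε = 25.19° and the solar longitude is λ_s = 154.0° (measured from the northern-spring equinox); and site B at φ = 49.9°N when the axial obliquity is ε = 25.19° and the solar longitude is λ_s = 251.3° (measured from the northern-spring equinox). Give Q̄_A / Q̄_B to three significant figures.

— Configuration A (φ=+64.5°):
Solar declination: sin δ = sin ε · sin λ_s = sin 25.19° × sin 154.0° = 0.18658, so δ = +10.753°.
cos H₀ = −tan(+64.5°) tan(+10.753°) = -0.3982, H₀ = 1.9803 rad.
Bracket: H₀ sin φ sin δ + cos φ cos δ sin H₀ = 1.9803×0.90259×0.18658 + 0.43051×0.98244×0.91731 = 0.333493 + 0.387976 = 0.721469.
Q̄ = (S₀/π) × [bracket] = (589/π) × 0.721469 = 135.26 W/m².
— Configuration B (φ=+49.9°):
Solar declination: sin δ = sin ε · sin λ_s = sin 25.19° × sin 251.3° = -0.40315, so δ = -23.775°.
cos H₀ = −tan(+49.9°) tan(-23.775°) = 0.5232, H₀ = 1.0202 rad.
Bracket: H₀ sin φ sin δ + cos φ cos δ sin H₀ = 1.0202×0.76492×-0.40315 + 0.64412×0.91513×0.85224 = -0.314607 + 0.502356 = 0.187749.
Q̄ = (S₀/π) × [bracket] = (589/π) × 0.187749 = 35.200 W/m².
Ratio Q̄_A / Q̄_B = 135.26 / 35.200 = 3.843.

Q̄_A / Q̄_B ≈ 3.84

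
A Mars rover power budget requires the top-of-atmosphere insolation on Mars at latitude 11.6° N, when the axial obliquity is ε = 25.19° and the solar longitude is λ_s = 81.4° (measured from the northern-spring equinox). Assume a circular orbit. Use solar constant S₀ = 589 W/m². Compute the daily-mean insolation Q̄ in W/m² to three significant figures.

Solar declination: sin δ = sin ε · sin λ_s = sin 25.19° × sin 81.4° = 0.42084, so δ = +24.887°.
cos H₀ = −tan(+11.6°) tan(+24.887°) = -0.0952, H₀ = 1.6662 rad.
Bracket: H₀ sin φ sin δ + cos φ cos δ sin H₀ = 1.6662×0.20108×0.42084 + 0.97958×0.90714×0.99546 = 0.140998 + 0.884582 = 1.025580.
Q̄ = (S₀/π) × [bracket] = (589/π) × 1.025580 = 192.3 W/m².

Q̄ ≈ 192 W/m²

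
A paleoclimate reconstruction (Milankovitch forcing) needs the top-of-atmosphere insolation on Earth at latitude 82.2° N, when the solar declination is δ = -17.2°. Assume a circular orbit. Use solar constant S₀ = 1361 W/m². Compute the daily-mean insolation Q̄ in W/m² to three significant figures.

Q̄ ≈ 0.00 W/m²

cos H₀ = −tan(+82.2°) tan(-17.200°) = 2.2598 ≥ 1 ⇒ polar night, H₀ = 0 and Q̄ = 0.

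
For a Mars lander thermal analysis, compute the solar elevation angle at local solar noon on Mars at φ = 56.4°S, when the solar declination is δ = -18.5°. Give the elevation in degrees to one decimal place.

52.1°

At local noon the hour angle is zero, so the zenith angle equals |φ − δ| = |-56.4° − (-18.500°)| = 37.900°.
Elevation = 90° − 37.900° = 52.1°.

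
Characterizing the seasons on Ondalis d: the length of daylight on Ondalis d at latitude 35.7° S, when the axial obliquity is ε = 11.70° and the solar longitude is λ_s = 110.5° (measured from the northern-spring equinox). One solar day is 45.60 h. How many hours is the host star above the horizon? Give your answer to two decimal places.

20.78 h

Solar declination: sin δ = sin ε · sin λ_s = sin 11.70° × sin 110.5° = 0.18995, so δ = +10.950°.
cos H₀ = −tan φ · tan δ = −tan(-35.7°) × tan(+10.950°) = 0.1390, so H₀ = 1.4313 rad = 82.01°.
Daylight = 2H₀/(2π) × 45.60 h = (1.4313/π) × 45.60 = 20.78 h.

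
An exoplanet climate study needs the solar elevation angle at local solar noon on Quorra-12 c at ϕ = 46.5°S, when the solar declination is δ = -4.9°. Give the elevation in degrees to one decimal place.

48.4°

At local noon the hour angle is zero, so the zenith angle equals |ϕ − δ| = |-46.5° − (-4.900°)| = 41.600°.
Elevation = 90° − 41.600° = 48.4°.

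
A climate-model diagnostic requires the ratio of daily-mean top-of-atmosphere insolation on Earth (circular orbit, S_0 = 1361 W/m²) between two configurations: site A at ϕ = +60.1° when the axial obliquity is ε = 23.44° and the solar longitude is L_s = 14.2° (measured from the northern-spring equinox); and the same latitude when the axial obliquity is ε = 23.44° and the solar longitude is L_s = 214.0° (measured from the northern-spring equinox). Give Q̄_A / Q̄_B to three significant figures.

— Configuration A (ϕ=+60.1°):
Solar declination: sin δ = sin ε · sin L_s = sin 23.44° × sin 14.2° = 0.09758, so δ = +5.600°.
cos h₀ = −tan(+60.1°) tan(+5.600°) = -0.1705, h₀ = 1.7421 rad.
Bracket: h₀ sin ϕ sin δ + cos ϕ cos δ sin h₀ = 1.7421×0.86690×0.09758 + 0.49849×0.99523×0.98536 = 0.147368 + 0.488849 = 0.636217.
Q̄ = (S_0/π) × [bracket] = (1361/π) × 0.636217 = 275.62 W/m².
— Configuration B (ϕ=+60.1°):
Solar declination: sin δ = sin ε · sin L_s = sin 23.44° × sin 214.0° = -0.22244, so δ = -12.852°.
cos h₀ = −tan(+60.1°) tan(-12.852°) = 0.3968, h₀ = 1.1628 rad.
Bracket: h₀ sin ϕ sin δ + cos ϕ cos δ sin h₀ = 1.1628×0.86690×-0.22244 + 0.49849×0.97495×0.91792 = -0.224226 + 0.446112 = 0.221886.
Q̄ = (S_0/π) × [bracket] = (1361/π) × 0.221886 = 96.125 W/m².
Ratio Q̄_A / Q̄_B = 275.62 / 96.125 = 2.867.

Q̄_A / Q̄_B ≈ 2.87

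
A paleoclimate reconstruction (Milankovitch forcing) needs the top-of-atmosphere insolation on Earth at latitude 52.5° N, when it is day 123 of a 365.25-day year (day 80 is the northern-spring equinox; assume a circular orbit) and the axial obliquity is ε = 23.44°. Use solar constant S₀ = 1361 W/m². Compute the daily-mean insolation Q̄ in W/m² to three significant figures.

Solar longitude: λ_s = 360° × (123 − 80)/365.25 = 42.382°.
sin δ = sin 23.44° × sin 42.382° = 0.26814, so δ = +15.553°.
cos H₀ = −tan(+52.5°) tan(+15.553°) = -0.3627, H₀ = 1.9420 rad.
Bracket: H₀ sin φ sin δ + cos φ cos δ sin H₀ = 1.9420×0.79335×0.26814 + 0.60876×0.96338×0.93190 = 0.413119 + 0.546529 = 0.959648.
Q̄ = (S₀/π) × [bracket] = (1361/π) × 0.959648 = 415.7 W/m².

Q̄ ≈ 416 W/m²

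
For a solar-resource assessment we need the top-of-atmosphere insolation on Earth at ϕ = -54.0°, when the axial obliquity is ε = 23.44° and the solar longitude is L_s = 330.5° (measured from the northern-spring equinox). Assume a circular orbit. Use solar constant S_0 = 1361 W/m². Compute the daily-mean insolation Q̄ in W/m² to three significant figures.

Q̄ ≈ 367 W/m²

Solar declination: sin δ = sin ε · sin L_s = sin 23.44° × sin 330.5° = -0.19588, so δ = -11.296°.
cos h₀ = −tan(-54.0°) tan(-11.296°) = -0.2749, h₀ = 1.8493 rad.
Bracket: h₀ sin ϕ sin δ + cos ϕ cos δ sin h₀ = 1.8493×-0.80902×-0.19588 + 0.58779×0.98063×0.96146 = 0.293060 + 0.554190 = 0.847250.
Q̄ = (S_0/π) × [bracket] = (1361/π) × 0.847250 = 367.0 W/m².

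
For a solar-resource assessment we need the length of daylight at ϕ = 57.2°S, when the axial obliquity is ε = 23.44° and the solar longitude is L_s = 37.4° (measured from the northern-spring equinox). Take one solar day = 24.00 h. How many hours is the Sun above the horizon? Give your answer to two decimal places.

Solar declination: sin δ = sin ε · sin L_s = sin 23.44° × sin 37.4° = 0.24161, so δ = +13.981°.
cos h₀ = −tan ϕ · tan δ = −tan(-57.2°) × tan(+13.981°) = 0.3863, so h₀ = 1.1741 rad = 67.27°.
Daylight = 2h₀/(2π) × 24.00 h = (1.1741/π) × 24.00 = 8.97 h.

8.97 h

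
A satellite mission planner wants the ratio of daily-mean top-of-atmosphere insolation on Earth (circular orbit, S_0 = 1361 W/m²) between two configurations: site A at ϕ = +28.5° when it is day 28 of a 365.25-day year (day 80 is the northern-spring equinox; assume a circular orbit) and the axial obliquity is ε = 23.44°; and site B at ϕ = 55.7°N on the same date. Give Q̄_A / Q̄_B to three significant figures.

— Configuration A (ϕ=+28.5°):
Solar longitude: L_s = 360° × (28 − 80)/365.25 = -51.253°, i.e. -51.253° + 360° = 308.747°.
sin δ = sin 23.44° × sin 308.747° = -0.31024, so δ = -18.074°.
cos h₀ = −tan(+28.5°) tan(-18.074°) = 0.1772, h₀ = 1.3927 rad.
Bracket: h₀ sin ϕ sin δ + cos ϕ cos δ sin h₀ = 1.3927×0.47716×-0.31024 + 0.87882×0.95066×0.98418 = -0.206167 + 0.822242 = 0.616075.
Q̄ = (S_0/π) × [bracket] = (1361/π) × 0.616075 = 266.90 W/m².
— Configuration B (ϕ=+55.7°):
cos h₀ = −tan(+55.7°) tan(-18.074°) = 0.4784, h₀ = 1.0720 rad.
Bracket: h₀ sin ϕ sin δ + cos ϕ cos δ sin h₀ = 1.0720×0.82610×-0.31024 + 0.56353×0.95066×0.87814 = -0.274742 + 0.470442 = 0.195700.
Q̄ = (S_0/π) × [bracket] = (1361/π) × 0.195700 = 84.781 W/m².
Ratio Q̄_A / Q̄_B = 266.90 / 84.781 = 3.148.

Q̄_A / Q̄_B ≈ 3.15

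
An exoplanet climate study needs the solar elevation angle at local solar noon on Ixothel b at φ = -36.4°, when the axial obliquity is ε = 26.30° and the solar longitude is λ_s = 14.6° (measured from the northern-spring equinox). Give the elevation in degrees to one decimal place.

Solar declination: sin δ = sin ε · sin λ_s = sin 26.30° × sin 14.6° = 0.11168, so δ = +6.412°.
At local noon the hour angle is zero, so the zenith angle equals |φ − δ| = |-36.4° − (+6.412°)| = 42.812°.
Elevation = 90° − 42.812° = 47.2°.

47.2°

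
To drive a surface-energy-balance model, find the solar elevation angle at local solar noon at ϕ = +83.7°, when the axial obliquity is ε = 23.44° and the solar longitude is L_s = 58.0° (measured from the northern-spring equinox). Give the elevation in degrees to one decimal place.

26.0°

Solar declination: sin δ = sin ε · sin L_s = sin 23.44° × sin 58.0° = 0.33734, so δ = +19.715°.
At local noon the hour angle is zero, so the zenith angle equals |ϕ − δ| = |+83.7° − (+19.715°)| = 63.985°.
Elevation = 90° − 63.985° = 26.0°.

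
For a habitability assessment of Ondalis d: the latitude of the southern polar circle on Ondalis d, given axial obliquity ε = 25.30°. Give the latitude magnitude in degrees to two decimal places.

64.70°

The polar circle is the lowest latitude that experiences at least one full rotation of continuous darkness at the northern-summer solstice; it lies at |φ| = 90° − ε = 90° − 25.30° = 64.70°.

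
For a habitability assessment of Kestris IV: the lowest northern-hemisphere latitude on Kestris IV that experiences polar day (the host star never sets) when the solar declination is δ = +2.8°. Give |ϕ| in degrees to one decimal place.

Polar day requires cos h₀ = −tan ϕ tan δ ≤ −1, i.e. tan ϕ tan δ ≥ 1.
The boundary is |tan ϕ| · |tan δ| = 1, so |ϕ| = 90° − |δ| = 90° − 2.8° = 87.2° in the northern hemisphere.

|ϕ| = 87.2°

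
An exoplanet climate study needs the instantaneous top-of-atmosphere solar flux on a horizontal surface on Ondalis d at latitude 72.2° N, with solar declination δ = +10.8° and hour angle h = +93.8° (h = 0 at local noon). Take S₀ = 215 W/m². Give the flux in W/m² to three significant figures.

cos θ_z = sin φ sin δ + cos φ cos δ cos h = 0.178411 + -0.019901 = 0.158510.
Flux = S₀ · cos θ_z = 215 × 0.158510 = 34.08 W/m².

34.1 W/m²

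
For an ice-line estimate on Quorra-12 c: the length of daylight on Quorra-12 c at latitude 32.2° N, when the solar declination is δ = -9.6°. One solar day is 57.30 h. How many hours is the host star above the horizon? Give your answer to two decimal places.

cos H₀ = −tan φ · tan δ = −tan(+32.2°) × tan(-9.600°) = 0.1065, so H₀ = 1.4641 rad = 83.89°.
Daylight = 2H₀/(2π) × 57.30 h = (1.4641/π) × 57.30 = 26.70 h.

26.70 h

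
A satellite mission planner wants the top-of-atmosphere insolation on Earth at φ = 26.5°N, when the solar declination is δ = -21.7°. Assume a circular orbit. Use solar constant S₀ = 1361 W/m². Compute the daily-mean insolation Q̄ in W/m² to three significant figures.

Q̄ ≈ 255 W/m²

cos H₀ = −tan(+26.5°) tan(-21.700°) = 0.1984, H₀ = 1.3711 rad.
Bracket: H₀ sin φ sin δ + cos φ cos δ sin H₀ = 1.3711×0.44620×-0.36975 + 0.89493×0.92913×0.98012 = -0.226207 + 0.814976 = 0.588769.
Q̄ = (S₀/π) × [bracket] = (1361/π) × 0.588769 = 255.1 W/m².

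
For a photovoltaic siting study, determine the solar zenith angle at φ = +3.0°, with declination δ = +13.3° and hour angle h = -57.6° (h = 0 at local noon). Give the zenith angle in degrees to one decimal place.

θ_z = 57.8°

cos θ_z = sin φ sin δ + cos φ cos δ cos h = 0.012040 + 0.520741 = 0.532781.
θ_z = arccos(0.532781) = 57.8°.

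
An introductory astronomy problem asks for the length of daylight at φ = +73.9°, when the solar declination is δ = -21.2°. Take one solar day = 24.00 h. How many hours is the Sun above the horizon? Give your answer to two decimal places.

cos H₀ = −tan φ · tan δ = 1.3438 ≥ 1, so the Sun never rises (polar night) and H₀ = 0.
Daylight = 2H₀/(2π) × 24.00 h = (0.0000/π) × 24.00 = 0.00 h.

0.00 h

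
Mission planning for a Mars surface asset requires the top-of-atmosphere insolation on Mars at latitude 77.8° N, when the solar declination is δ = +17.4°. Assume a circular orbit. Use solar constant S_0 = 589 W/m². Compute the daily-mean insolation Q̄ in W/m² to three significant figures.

cos h₀ = −tan(+77.8°) tan(+17.400°) = -1.4494 ≤ −1 ⇒ polar day, h₀ = π.
Bracket: h₀ sin ϕ sin δ + cos ϕ cos δ sin h₀ = 3.1416×0.97742×0.29904 + 0.21132×0.95424×0.00000 = 0.918251 + 0.000000 = 0.918251.
Q̄ = (S_0/π) × [bracket] = (589/π) × 0.918251 = 172.2 W/m².

Q̄ ≈ 172 W/m²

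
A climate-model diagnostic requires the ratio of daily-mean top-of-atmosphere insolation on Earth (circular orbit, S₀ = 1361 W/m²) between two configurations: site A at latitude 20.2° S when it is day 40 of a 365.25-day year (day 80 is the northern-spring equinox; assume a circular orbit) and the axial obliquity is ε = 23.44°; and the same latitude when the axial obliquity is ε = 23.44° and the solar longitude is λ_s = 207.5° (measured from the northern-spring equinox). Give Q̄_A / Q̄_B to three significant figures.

— Configuration A (φ=-20.2°):
Solar longitude: λ_s = 360° × (40 − 80)/365.25 = -39.425°, i.e. -39.425° + 360° = 320.575°.
sin δ = sin 23.44° × sin 320.575° = -0.25262, so δ = -14.633°.
cos H₀ = −tan(-20.2°) tan(-14.633°) = -0.0961, H₀ = 1.6670 rad.
Bracket: H₀ sin φ sin δ + cos φ cos δ sin H₀ = 1.6670×-0.34530×-0.25262 + 0.93849×0.96756×0.99538 = 0.145412 + 0.903850 = 1.049262.
Q̄ = (S₀/π) × [bracket] = (1361/π) × 1.049262 = 454.56 W/m².
— Configuration B (φ=-20.2°):
Solar declination: sin δ = sin ε · sin λ_s = sin 23.44° × sin 207.5° = -0.18368, so δ = -10.584°.
cos H₀ = −tan(-20.2°) tan(-10.584°) = -0.0688, H₀ = 1.6396 rad.
Bracket: H₀ sin φ sin δ + cos φ cos δ sin H₀ = 1.6396×-0.34530×-0.18368 + 0.93849×0.98299×0.99763 = 0.103991 + 0.920340 = 1.024331.
Q̄ = (S₀/π) × [bracket] = (1361/π) × 1.024331 = 443.76 W/m².
Ratio Q̄_A / Q̄_B = 454.56 / 443.76 = 1.024.

Q̄_A / Q̄_B ≈ 1.02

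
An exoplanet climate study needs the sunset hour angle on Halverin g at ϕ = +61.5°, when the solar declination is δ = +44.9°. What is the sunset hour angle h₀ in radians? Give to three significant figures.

Sunrise equation: cos h₀ = −tan ϕ · tan δ = -1.8354 ≤ −1, so the host star never sets (polar day) and h₀ = π.

h₀ = 3.14 rad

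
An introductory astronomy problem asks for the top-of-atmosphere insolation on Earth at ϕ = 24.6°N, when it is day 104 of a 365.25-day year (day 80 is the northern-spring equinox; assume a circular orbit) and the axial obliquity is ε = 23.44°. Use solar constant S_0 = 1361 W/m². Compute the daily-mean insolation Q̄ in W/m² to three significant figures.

Solar longitude: L_s = 360° × (104 − 80)/365.25 = 23.655°.
sin δ = sin 23.44° × sin 23.655° = 0.15960, so δ = +9.184°.
cos h₀ = −tan(+24.6°) tan(+9.184°) = -0.0740, h₀ = 1.6449 rad.
Bracket: h₀ sin ϕ sin δ + cos ϕ cos δ sin h₀ = 1.6449×0.41628×0.15960 + 0.90924×0.98718×0.99726 = 0.109284 + 0.895124 = 1.004408.
Q̄ = (S_0/π) × [bracket] = (1361/π) × 1.004408 = 435.1 W/m².

Q̄ ≈ 435 W/m²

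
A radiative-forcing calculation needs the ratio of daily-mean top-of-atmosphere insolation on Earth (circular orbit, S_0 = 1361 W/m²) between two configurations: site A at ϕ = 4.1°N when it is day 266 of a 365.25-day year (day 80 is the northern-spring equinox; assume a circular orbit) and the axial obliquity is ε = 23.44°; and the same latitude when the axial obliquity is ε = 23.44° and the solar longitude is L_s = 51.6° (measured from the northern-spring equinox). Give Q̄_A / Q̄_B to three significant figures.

Q̄_A / Q̄_B ≈ 1.01

— Configuration A (ϕ=+4.1°):
Solar longitude: L_s = 360° × (266 − 80)/365.25 = 183.326°.
sin δ = sin 23.44° × sin 183.326° = -0.02308, so δ = -1.323°.
cos h₀ = −tan(+4.1°) tan(-1.323°) = 0.0017, h₀ = 1.5691 rad.
Bracket: h₀ sin ϕ sin δ + cos ϕ cos δ sin h₀ = 1.5691×0.07150×-0.02308 + 0.99744×0.99973×1.00000 = -0.002589 + 0.997171 = 0.994582.
Q̄ = (S_0/π) × [bracket] = (1361/π) × 0.994582 = 430.87 W/m².
— Configuration B (ϕ=+4.1°):
Solar declination: sin δ = sin ε · sin L_s = sin 23.44° × sin 51.6° = 0.31174, so δ = +18.164°.
cos h₀ = −tan(+4.1°) tan(+18.164°) = -0.0235, h₀ = 1.5943 rad.
Bracket: h₀ sin ϕ sin δ + cos ϕ cos δ sin h₀ = 1.5943×0.07150×0.31174 + 0.99744×0.95017×0.99972 = 0.035536 + 0.947472 = 0.983008.
Q̄ = (S_0/π) × [bracket] = (1361/π) × 0.983008 = 425.86 W/m².
Ratio Q̄_A / Q̄_B = 430.87 / 425.86 = 1.012.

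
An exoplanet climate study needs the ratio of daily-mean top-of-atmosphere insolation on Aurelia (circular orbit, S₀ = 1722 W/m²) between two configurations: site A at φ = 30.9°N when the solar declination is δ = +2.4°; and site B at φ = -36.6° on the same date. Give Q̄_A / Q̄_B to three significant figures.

— Configuration A (φ=+30.9°):
cos H₀ = −tan(+30.9°) tan(+2.400°) = -0.0251, H₀ = 1.5959 rad.
Bracket: H₀ sin φ sin δ + cos φ cos δ sin H₀ = 1.5959×0.51354×0.04188 + 0.85806×0.99912×0.99969 = 0.034323 + 0.857039 = 0.891362.
Q̄ = (S₀/π) × [bracket] = (1722/π) × 0.891362 = 488.58 W/m².
— Configuration B (φ=-36.6°):
cos H₀ = −tan(-36.6°) tan(+2.400°) = 0.0311, H₀ = 1.5397 rad.
Bracket: H₀ sin φ sin δ + cos φ cos δ sin H₀ = 1.5397×-0.59622×0.04188 + 0.80282×0.99912×0.99952 = -0.038446 + 0.801729 = 0.763283.
Q̄ = (S₀/π) × [bracket] = (1722/π) × 0.763283 = 418.38 W/m².
Ratio Q̄_A / Q̄_B = 488.58 / 418.38 = 1.168.

Q̄_A / Q̄_B ≈ 1.17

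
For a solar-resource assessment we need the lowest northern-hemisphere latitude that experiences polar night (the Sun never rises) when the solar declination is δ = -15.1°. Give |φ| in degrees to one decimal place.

Polar night requires cos H₀ = −tan φ tan δ ≥ 1, i.e. tan φ tan δ ≤ −1.
The boundary is |tan φ| · |tan δ| = 1, so |φ| = 90° − |δ| = 90° − 15.1° = 74.9° in the northern hemisphere.

|φ| = 74.9°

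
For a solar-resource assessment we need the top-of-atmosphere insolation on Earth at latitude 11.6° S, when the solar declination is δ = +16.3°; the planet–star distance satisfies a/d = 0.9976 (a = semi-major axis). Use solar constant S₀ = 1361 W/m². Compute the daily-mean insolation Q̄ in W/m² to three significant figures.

Q̄ ≈ 368 W/m²

cos H₀ = −tan(-11.6°) tan(+16.300°) = 0.0600, H₀ = 1.5107 rad.
Bracket: H₀ sin φ sin δ + cos φ cos δ sin H₀ = 1.5107×-0.20108×0.28067 + 0.97958×0.95981×0.99820 = -0.085260 + 0.938518 = 0.853258.
Inverse-square distance factor (a/d)² = 0.9976² = 0.995206.
Q̄ = (S₀/π) × 0.995206 × [bracket] = (1361/π) × 0.995206 × 0.853258 = 367.9 W/m².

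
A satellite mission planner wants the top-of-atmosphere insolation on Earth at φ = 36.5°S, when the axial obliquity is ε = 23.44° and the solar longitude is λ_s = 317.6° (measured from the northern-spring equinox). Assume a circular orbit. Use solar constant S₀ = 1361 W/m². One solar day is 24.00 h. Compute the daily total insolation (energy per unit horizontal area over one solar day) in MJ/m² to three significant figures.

39.0 MJ/m²

Solar declination: sin δ = sin ε · sin λ_s = sin 23.44° × sin 317.6° = -0.26823, so δ = -15.559°.
cos H₀ = −tan(-36.5°) tan(-15.559°) = -0.2060, H₀ = 1.7783 rad.
Bracket: H₀ sin φ sin δ + cos φ cos δ sin H₀ = 1.7783×-0.59482×-0.26823 + 0.80386×0.96335×0.97855 = 0.283725 + 0.757788 = 1.041513.
Q̄ = (S₀/π) × [bracket] = (1361/π) × 1.041513 = 451.20 W/m².
Daily total = Q̄ × 24.00 h × 3600 s/h = 451.20 × 24.00 × 3600 / 10⁶ = 38.98 MJ/m².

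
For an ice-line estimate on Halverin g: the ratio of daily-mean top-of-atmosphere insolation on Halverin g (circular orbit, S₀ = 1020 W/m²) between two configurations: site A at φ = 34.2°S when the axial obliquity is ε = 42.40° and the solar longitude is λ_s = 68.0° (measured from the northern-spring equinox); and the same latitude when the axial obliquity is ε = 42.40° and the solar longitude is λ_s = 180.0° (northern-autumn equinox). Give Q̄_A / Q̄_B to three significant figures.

— Configuration A (φ=-34.2°):
Solar declination: sin δ = sin ε · sin λ_s = sin 42.40° × sin 68.0° = 0.62520, so δ = +38.697°.
cos H₀ = −tan(-34.2°) tan(+38.697°) = 0.5444, H₀ = 0.9951 rad.
Bracket: H₀ sin φ sin δ + cos φ cos δ sin H₀ = 0.9951×-0.56208×0.62520 + 0.82708×0.78046×0.83882 = -0.349690 + 0.541461 = 0.191771.
Q̄ = (S₀/π) × [bracket] = (1020/π) × 0.191771 = 62.263 W/m².
— Configuration B (φ=-34.2°):
Solar declination: sin δ = sin ε · sin λ_s = sin 42.40° × sin 180.0° = 0.00000, so δ = +0.000°.
cos H₀ = −tan(-34.2°) tan(+0.000°) = 0.0000, H₀ = 1.5708 rad.
Bracket: H₀ sin φ sin δ + cos φ cos δ sin H₀ = 1.5708×-0.56208×0.00000 + 0.82708×1.00000×1.00000 = -0.000000 + 0.827080 = 0.827080.
Q̄ = (S₀/π) × [bracket] = (1020/π) × 0.827080 = 268.53 W/m².
Ratio Q̄_A / Q̄_B = 62.263 / 268.53 = 0.2319.

Q̄_A / Q̄_B ≈ 0.232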